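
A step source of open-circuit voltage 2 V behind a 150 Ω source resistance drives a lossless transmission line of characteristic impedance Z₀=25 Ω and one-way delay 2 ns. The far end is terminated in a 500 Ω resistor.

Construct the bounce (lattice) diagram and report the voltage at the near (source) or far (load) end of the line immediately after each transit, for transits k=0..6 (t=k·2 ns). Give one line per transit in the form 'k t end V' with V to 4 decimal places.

0 0 source 0.2857
1 2 load 0.5442
2 4 source 0.7289
3 6 load 0.8959
4 8 source 1.0153
5 10 load 1.1232
6 12 source 1.2003

Γ_L=0.904762, Γ_S=0.714286; launch V₁=2·25/175=0.285714
k=0 src: V=0.2857
k=1 load: inc=0.285714, refl=0.285714·0.904762=0.2585; V=0.000000+0.285714+0.258503=0.5442
k=2 src: inc=0.258503, refl=0.258503·0.714286=0.1846; V=0.285714+0.258503+0.184645=0.7289
k=3 load: inc=0.184645, refl=0.184645·0.904762=0.1671; V=0.544218+0.184645+0.167060=0.8959
k=4 src: inc=0.167060, refl=0.167060·0.714286=0.1193; V=0.728863+0.167060+0.119329=1.0153
k=5 load: inc=0.119329, refl=0.119329·0.904762=0.1080; V=0.895923+0.119329+0.107964=1.1232
k=6 src: inc=0.107964, refl=0.107964·0.714286=0.0771; V=1.015252+0.107964+0.077117=1.2003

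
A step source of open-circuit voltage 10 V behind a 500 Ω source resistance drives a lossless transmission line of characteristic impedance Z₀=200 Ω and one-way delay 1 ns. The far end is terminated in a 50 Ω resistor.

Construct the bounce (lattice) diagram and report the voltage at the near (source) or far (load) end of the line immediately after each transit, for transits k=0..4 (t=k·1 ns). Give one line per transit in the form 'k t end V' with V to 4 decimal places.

Γ_L=-0.600000, Γ_S=0.428571; launch V₁=10·200/700=2.857143
k=0 src: V=2.8571
k=1 load: inc=2.857143, refl=2.857143·-0.600000=-1.7143; V=0.000000+2.857143+-1.714286=1.1429
k=2 src: inc=-1.714286, refl=-1.714286·0.428571=-0.7347; V=2.857143+-1.714286+-0.734694=0.4082
k=3 load: inc=-0.734694, refl=-0.734694·-0.600000=0.4408; V=1.142857+-0.734694+0.440816=0.8490
k=4 src: inc=0.440816, refl=0.440816·0.428571=0.1889; V=0.408163+0.440816+0.188921=1.0379

0 0 source 2.8571
1 1 load 1.1429
2 2 source 0.4082
3 3 load 0.8490
4 4 source 1.0379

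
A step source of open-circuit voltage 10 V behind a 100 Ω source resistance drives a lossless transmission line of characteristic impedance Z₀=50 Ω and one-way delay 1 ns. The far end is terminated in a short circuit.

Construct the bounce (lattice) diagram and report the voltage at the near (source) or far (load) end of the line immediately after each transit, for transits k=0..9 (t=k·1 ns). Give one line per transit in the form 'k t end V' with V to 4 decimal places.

Γ_L=-1.000000, Γ_S=0.333333; launch V₁=10·50/150=3.333333
k=0 src: V=3.3333
k=1 load: inc=3.333333, refl=3.333333·-1.000000=-3.3333; V=0.000000+3.333333+-3.333333=0.0000
k=2 src: inc=-3.333333, refl=-3.333333·0.333333=-1.1111; V=3.333333+-3.333333+-1.111111=-1.1111
k=3 load: inc=-1.111111, refl=-1.111111·-1.000000=1.1111; V=0.000000+-1.111111+1.111111=0.0000
k=4 src: inc=1.111111, refl=1.111111·0.333333=0.3704; V=-1.111111+1.111111+0.370370=0.3704
k=5 load: inc=0.370370, refl=0.370370·-1.000000=-0.3704; V=0.000000+0.370370+-0.370370=0.0000
k=6 src: inc=-0.370370, refl=-0.370370·0.333333=-0.1235; V=0.370370+-0.370370+-0.123457=-0.1235
k=7 load: inc=-0.123457, refl=-0.123457·-1.000000=0.1235; V=0.000000+-0.123457+0.123457=0.0000
k=8 src: inc=0.123457, refl=0.123457·0.333333=0.0412; V=-0.123457+0.123457+0.041152=0.0412
k=9 load: inc=0.041152, refl=0.041152·-1.000000=-0.0412; V=0.000000+0.041152+-0.041152=0.0000

0 0 source 3.3333
1 1 load 0.0000
2 2 source -1.1111
3 3 load 0.0000
4 4 source 0.3704
5 5 load 0.0000
6 6 source -0.1235
7 7 load 0.0000
8 8 source 0.0412
9 9 load 0.0000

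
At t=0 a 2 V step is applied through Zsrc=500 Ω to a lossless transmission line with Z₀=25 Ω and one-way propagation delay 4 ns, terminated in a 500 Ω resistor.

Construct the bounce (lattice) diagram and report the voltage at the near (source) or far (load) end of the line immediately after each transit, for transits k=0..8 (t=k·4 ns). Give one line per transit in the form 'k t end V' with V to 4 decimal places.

0 0 source 0.0952
1 4 load 0.1814
2 8 source 0.2594
3 12 load 0.3299
4 16 source 0.3937
5 20 load 0.4515
6 24 source 0.5037
7 28 load 0.5510
8 32 source 0.5937

Γ_L=0.904762, Γ_S=0.904762; launch V₁=2·25/525=0.095238
k=0 src: V=0.0952
k=1 load: inc=0.095238, refl=0.095238·0.904762=0.0862; V=0.000000+0.095238+0.086168=0.1814
k=2 src: inc=0.086168, refl=0.086168·0.904762=0.0780; V=0.095238+0.086168+0.077961=0.2594
k=3 load: inc=0.077961, refl=0.077961·0.904762=0.0705; V=0.181406+0.077961+0.070536=0.3299
k=4 src: inc=0.070536, refl=0.070536·0.904762=0.0638; V=0.259367+0.070536+0.063819=0.3937
k=5 load: inc=0.063819, refl=0.063819·0.904762=0.0577; V=0.329904+0.063819+0.057741=0.4515
k=6 src: inc=0.057741, refl=0.057741·0.904762=0.0522; V=0.393722+0.057741+0.052242=0.5037
k=7 load: inc=0.052242, refl=0.052242·0.904762=0.0473; V=0.451463+0.052242+0.047266=0.5510
k=8 src: inc=0.047266, refl=0.047266·0.904762=0.0428; V=0.503705+0.047266+0.042765=0.5937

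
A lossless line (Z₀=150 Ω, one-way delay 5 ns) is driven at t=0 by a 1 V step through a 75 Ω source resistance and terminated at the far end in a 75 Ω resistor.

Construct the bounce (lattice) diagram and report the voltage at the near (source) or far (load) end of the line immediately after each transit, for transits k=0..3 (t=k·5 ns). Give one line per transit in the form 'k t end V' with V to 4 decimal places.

0 0 source 0.6667
1 5 load 0.4444
2 10 source 0.5185
3 15 load 0.4938

Γ_L=-0.333333, Γ_S=-0.333333; launch V₁=1·150/225=0.666667
k=0 src: V=0.6667
k=1 load: inc=0.666667, refl=0.666667·-0.333333=-0.2222; V=0.000000+0.666667+-0.222222=0.4444
k=2 src: inc=-0.222222, refl=-0.222222·-0.333333=0.0741; V=0.666667+-0.222222+0.074074=0.5185
k=3 load: inc=0.074074, refl=0.074074·-0.333333=-0.0247; V=0.444444+0.074074+-0.024691=0.4938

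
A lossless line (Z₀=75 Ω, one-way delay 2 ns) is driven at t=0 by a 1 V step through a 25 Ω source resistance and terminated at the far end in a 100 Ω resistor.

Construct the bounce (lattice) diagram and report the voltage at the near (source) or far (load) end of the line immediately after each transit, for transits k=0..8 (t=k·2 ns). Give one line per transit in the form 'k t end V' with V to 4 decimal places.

0 0 source 0.7500
1 2 load 0.8571
2 4 source 0.8036
3 6 load 0.7959
4 8 source 0.7997
5 10 load 0.8003
6 12 source 0.8000
7 14 load 0.8000
8 16 source 0.8000

Γ_L=0.142857, Γ_S=-0.500000; launch V₁=1·75/100=0.750000
k=0 src: V=0.7500
k=1 load: inc=0.750000, refl=0.750000·0.142857=0.1071; V=0.000000+0.750000+0.107143=0.8571
k=2 src: inc=0.107143, refl=0.107143·-0.500000=-0.0536; V=0.750000+0.107143+-0.053571=0.8036
k=3 load: inc=-0.053571, refl=-0.053571·0.142857=-0.0077; V=0.857143+-0.053571+-0.007653=0.7959
k=4 src: inc=-0.007653, refl=-0.007653·-0.500000=0.0038; V=0.803571+-0.007653+0.003827=0.7997
k=5 load: inc=0.003827, refl=0.003827·0.142857=0.0005; V=0.795918+0.003827+0.000547=0.8003
k=6 src: inc=0.000547, refl=0.000547·-0.500000=-0.0003; V=0.799745+0.000547+-0.000273=0.8000
k=7 load: inc=-0.000273, refl=-0.000273·0.142857=-0.0000; V=0.800292+-0.000273+-0.000039=0.8000
k=8 src: inc=-0.000039, refl=-0.000039·-0.500000=0.0000; V=0.800018+-0.000039+0.000020=0.8000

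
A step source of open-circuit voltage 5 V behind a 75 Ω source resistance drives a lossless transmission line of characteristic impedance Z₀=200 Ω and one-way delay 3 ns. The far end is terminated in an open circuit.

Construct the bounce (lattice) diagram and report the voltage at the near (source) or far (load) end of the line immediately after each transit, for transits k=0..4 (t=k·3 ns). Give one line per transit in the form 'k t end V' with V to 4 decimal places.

0 0 source 3.6364
1 3 load 7.2727
2 6 source 5.6198
3 9 load 3.9669
4 12 source 4.7183

Γ_L=1.000000, Γ_S=-0.454545; launch V₁=5·200/275=3.636364
k=0 src: V=3.6364
k=1 load: inc=3.636364, refl=3.636364·1.000000=3.6364; V=0.000000+3.636364+3.636364=7.2727
k=2 src: inc=3.636364, refl=3.636364·-0.454545=-1.6529; V=3.636364+3.636364+-1.652893=5.6198
k=3 load: inc=-1.652893, refl=-1.652893·1.000000=-1.6529; V=7.272727+-1.652893+-1.652893=3.9669
k=4 src: inc=-1.652893, refl=-1.652893·-0.454545=0.7513; V=5.619835+-1.652893+0.751315=4.7183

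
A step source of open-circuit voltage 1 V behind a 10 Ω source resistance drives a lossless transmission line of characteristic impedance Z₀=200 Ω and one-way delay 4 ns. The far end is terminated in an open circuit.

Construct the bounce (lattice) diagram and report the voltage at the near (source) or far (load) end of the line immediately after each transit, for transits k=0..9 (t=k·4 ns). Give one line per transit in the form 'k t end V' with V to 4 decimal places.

Γ_L=1.000000, Γ_S=-0.904762; launch V₁=1·200/210=0.952381
k=0 src: V=0.9524
k=1 load: inc=0.952381, refl=0.952381·1.000000=0.9524; V=0.000000+0.952381+0.952381=1.9048
k=2 src: inc=0.952381, refl=0.952381·-0.904762=-0.8617; V=0.952381+0.952381+-0.861678=1.0431
k=3 load: inc=-0.861678, refl=-0.861678·1.000000=-0.8617; V=1.904762+-0.861678+-0.861678=0.1814
k=4 src: inc=-0.861678, refl=-0.861678·-0.904762=0.7796; V=1.043084+-0.861678+0.779613=0.9610
k=5 load: inc=0.779613, refl=0.779613·1.000000=0.7796; V=0.181406+0.779613+0.779613=1.7406
k=6 src: inc=0.779613, refl=0.779613·-0.904762=-0.7054; V=0.961019+0.779613+-0.705365=1.0353
k=7 load: inc=-0.705365, refl=-0.705365·1.000000=-0.7054; V=1.740633+-0.705365+-0.705365=0.3299
k=8 src: inc=-0.705365, refl=-0.705365·-0.904762=0.6382; V=1.035268+-0.705365+0.638187=0.9681
k=9 load: inc=0.638187, refl=0.638187·1.000000=0.6382; V=0.329904+0.638187+0.638187=1.6063

0 0 source 0.9524
1 4 load 1.9048
2 8 source 1.0431
3 12 load 0.1814
4 16 source 0.9610
5 20 load 1.7406
6 24 source 1.0353
7 28 load 0.3299
8 32 source 0.9681
9 36 load 1.6063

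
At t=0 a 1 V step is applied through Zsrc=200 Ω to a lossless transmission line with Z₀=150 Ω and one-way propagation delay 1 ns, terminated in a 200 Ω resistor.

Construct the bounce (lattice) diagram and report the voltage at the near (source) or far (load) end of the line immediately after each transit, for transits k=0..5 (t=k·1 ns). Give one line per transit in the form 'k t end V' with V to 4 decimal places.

Γ_L=0.142857, Γ_S=0.142857; launch V₁=1·150/350=0.428571
k=0 src: V=0.4286
k=1 load: inc=0.428571, refl=0.428571·0.142857=0.0612; V=0.000000+0.428571+0.061224=0.4898
k=2 src: inc=0.061224, refl=0.061224·0.142857=0.0087; V=0.428571+0.061224+0.008746=0.4985
k=3 load: inc=0.008746, refl=0.008746·0.142857=0.0012; V=0.489796+0.008746+0.001249=0.4998
k=4 src: inc=0.001249, refl=0.001249·0.142857=0.0002; V=0.498542+0.001249+0.000178=0.5000
k=5 load: inc=0.000178, refl=0.000178·0.142857=0.0000; V=0.499792+0.000178+0.000025=0.5000

0 0 source 0.4286
1 1 load 0.4898
2 2 source 0.4985
3 3 load 0.4998
4 4 source 0.5000
5 5 load 0.5000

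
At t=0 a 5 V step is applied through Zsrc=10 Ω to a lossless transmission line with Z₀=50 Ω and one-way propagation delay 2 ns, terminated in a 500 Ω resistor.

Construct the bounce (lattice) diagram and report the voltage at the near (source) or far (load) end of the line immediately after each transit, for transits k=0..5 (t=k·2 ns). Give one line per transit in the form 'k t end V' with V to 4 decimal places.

0 0 source 4.1667
1 2 load 7.5758
2 4 source 5.3030
3 6 load 3.4435
4 8 source 4.6832
5 10 load 5.6975

Γ_L=0.818182, Γ_S=-0.666667; launch V₁=5·50/60=4.166667
k=0 src: V=4.1667
k=1 load: inc=4.166667, refl=4.166667·0.818182=3.4091; V=0.000000+4.166667+3.409091=7.5758
k=2 src: inc=3.409091, refl=3.409091·-0.666667=-2.2727; V=4.166667+3.409091+-2.272727=5.3030
k=3 load: inc=-2.272727, refl=-2.272727·0.818182=-1.8595; V=7.575758+-2.272727+-1.859504=3.4435
k=4 src: inc=-1.859504, refl=-1.859504·-0.666667=1.2397; V=5.303030+-1.859504+1.239669=4.6832
k=5 load: inc=1.239669, refl=1.239669·0.818182=1.0143; V=3.443526+1.239669+1.014275=5.6975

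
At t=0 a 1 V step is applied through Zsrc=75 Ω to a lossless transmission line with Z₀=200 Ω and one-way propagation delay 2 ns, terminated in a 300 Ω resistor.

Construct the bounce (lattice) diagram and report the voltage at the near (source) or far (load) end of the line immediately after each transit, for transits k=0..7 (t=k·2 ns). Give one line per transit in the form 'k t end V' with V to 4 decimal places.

0 0 source 0.7273
1 2 load 0.8727
2 4 source 0.8066
3 6 load 0.7934
4 8 source 0.7994
5 10 load 0.8006
6 12 source 0.8001
7 14 load 0.7999

Γ_L=0.200000, Γ_S=-0.454545; launch V₁=1·200/275=0.727273
k=0 src: V=0.7273
k=1 load: inc=0.727273, refl=0.727273·0.200000=0.1455; V=0.000000+0.727273+0.145455=0.8727
k=2 src: inc=0.145455, refl=0.145455·-0.454545=-0.0661; V=0.727273+0.145455+-0.066116=0.8066
k=3 load: inc=-0.066116, refl=-0.066116·0.200000=-0.0132; V=0.872727+-0.066116+-0.013223=0.7934
k=4 src: inc=-0.013223, refl=-0.013223·-0.454545=0.0060; V=0.806612+-0.013223+0.006011=0.7994
k=5 load: inc=0.006011, refl=0.006011·0.200000=0.0012; V=0.793388+0.006011+0.001202=0.8006
k=6 src: inc=0.001202, refl=0.001202·-0.454545=-0.0005; V=0.799399+0.001202+-0.000546=0.8001
k=7 load: inc=-0.000546, refl=-0.000546·0.200000=-0.0001; V=0.800601+-0.000546+-0.000109=0.7999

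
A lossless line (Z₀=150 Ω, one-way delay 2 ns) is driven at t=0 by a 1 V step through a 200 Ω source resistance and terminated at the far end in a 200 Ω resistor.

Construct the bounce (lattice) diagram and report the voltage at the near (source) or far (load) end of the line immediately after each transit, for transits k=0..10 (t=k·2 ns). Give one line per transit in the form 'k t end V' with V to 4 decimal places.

0 0 source 0.4286
1 2 load 0.4898
2 4 source 0.4985
3 6 load 0.4998
4 8 source 0.5000
5 10 load 0.5000
6 12 source 0.5000
7 14 load 0.5000
8 16 source 0.5000
9 18 load 0.5000
10 20 source 0.5000

Γ_L=0.142857, Γ_S=0.142857; launch V₁=1·150/350=0.428571
k=0 src: V=0.4286
k=1 load: inc=0.428571, refl=0.428571·0.142857=0.0612; V=0.000000+0.428571+0.061224=0.4898
k=2 src: inc=0.061224, refl=0.061224·0.142857=0.0087; V=0.428571+0.061224+0.008746=0.4985
k=3 load: inc=0.008746, refl=0.008746·0.142857=0.0012; V=0.489796+0.008746+0.001249=0.4998
k=4 src: inc=0.001249, refl=0.001249·0.142857=0.0002; V=0.498542+0.001249+0.000178=0.5000
k=5 load: inc=0.000178, refl=0.000178·0.142857=0.0000; V=0.499792+0.000178+0.000025=0.5000
k=6 src: inc=0.000025, refl=0.000025·0.142857=0.0000; V=0.499970+0.000025+0.000004=0.5000
k=7 load: inc=0.000004, refl=0.000004·0.142857=0.0000; V=0.499996+0.000004+0.000001=0.5000
k=8 src: inc=0.000001, refl=0.000001·0.142857=0.0000; V=0.499999+0.000001+0.000000=0.5000
k=9 load: inc=0.000000, refl=0.000000·0.142857=0.0000; V=0.500000+0.000000+0.000000=0.5000
k=10 src: inc=0.000000, refl=0.000000·0.142857=0.0000; V=0.500000+0.000000+0.000000=0.5000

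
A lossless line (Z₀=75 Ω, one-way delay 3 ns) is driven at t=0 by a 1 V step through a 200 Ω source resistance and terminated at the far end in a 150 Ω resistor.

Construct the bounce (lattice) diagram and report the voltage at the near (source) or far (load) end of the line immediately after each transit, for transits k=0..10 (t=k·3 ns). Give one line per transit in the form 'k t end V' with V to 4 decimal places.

0 0 source 0.2727
1 3 load 0.3636
2 6 source 0.4050
3 9 load 0.4187
4 12 source 0.4250
5 15 load 0.4271
6 18 source 0.4280
7 21 load 0.4283
8 24 source 0.4285
9 27 load 0.4285
10 30 source 0.4286

Γ_L=0.333333, Γ_S=0.454545; launch V₁=1·75/275=0.272727
k=0 src: V=0.2727
k=1 load: inc=0.272727, refl=0.272727·0.333333=0.0909; V=0.000000+0.272727+0.090909=0.3636
k=2 src: inc=0.090909, refl=0.090909·0.454545=0.0413; V=0.272727+0.090909+0.041322=0.4050
k=3 load: inc=0.041322, refl=0.041322·0.333333=0.0138; V=0.363636+0.041322+0.013774=0.4187
k=4 src: inc=0.013774, refl=0.013774·0.454545=0.0063; V=0.404959+0.013774+0.006261=0.4250
k=5 load: inc=0.006261, refl=0.006261·0.333333=0.0021; V=0.418733+0.006261+0.002087=0.4271
k=6 src: inc=0.002087, refl=0.002087·0.454545=0.0009; V=0.424994+0.002087+0.000949=0.4280
k=7 load: inc=0.000949, refl=0.000949·0.333333=0.0003; V=0.427081+0.000949+0.000316=0.4283
k=8 src: inc=0.000316, refl=0.000316·0.454545=0.0001; V=0.428029+0.000316+0.000144=0.4285
k=9 load: inc=0.000144, refl=0.000144·0.333333=0.0000; V=0.428346+0.000144+0.000048=0.4285
k=10 src: inc=0.000048, refl=0.000048·0.454545=0.0000; V=0.428489+0.000048+0.000022=0.4286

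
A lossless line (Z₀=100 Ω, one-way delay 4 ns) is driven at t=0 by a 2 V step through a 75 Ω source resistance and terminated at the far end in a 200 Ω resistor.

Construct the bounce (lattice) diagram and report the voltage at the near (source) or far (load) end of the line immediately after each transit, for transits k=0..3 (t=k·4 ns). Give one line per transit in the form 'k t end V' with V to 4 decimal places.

Γ_L=0.333333, Γ_S=-0.142857; launch V₁=2·100/175=1.142857
k=0 src: V=1.1429
k=1 load: inc=1.142857, refl=1.142857·0.333333=0.3810; V=0.000000+1.142857+0.380952=1.5238
k=2 src: inc=0.380952, refl=0.380952·-0.142857=-0.0544; V=1.142857+0.380952+-0.054422=1.4694
k=3 load: inc=-0.054422, refl=-0.054422·0.333333=-0.0181; V=1.523810+-0.054422+-0.018141=1.4512

0 0 source 1.1429
1 4 load 1.5238
2 8 source 1.4694
3 12 load 1.4512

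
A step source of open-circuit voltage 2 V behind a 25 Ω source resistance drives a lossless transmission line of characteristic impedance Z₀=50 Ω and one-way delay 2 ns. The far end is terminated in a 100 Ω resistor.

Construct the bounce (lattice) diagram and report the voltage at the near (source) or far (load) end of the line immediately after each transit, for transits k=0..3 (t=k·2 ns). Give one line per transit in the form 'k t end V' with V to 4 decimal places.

Γ_L=0.333333, Γ_S=-0.333333; launch V₁=2·50/75=1.333333
k=0 src: V=1.3333
k=1 load: inc=1.333333, refl=1.333333·0.333333=0.4444; V=0.000000+1.333333+0.444444=1.7778
k=2 src: inc=0.444444, refl=0.444444·-0.333333=-0.1481; V=1.333333+0.444444+-0.148148=1.6296
k=3 load: inc=-0.148148, refl=-0.148148·0.333333=-0.0494; V=1.777778+-0.148148+-0.049383=1.5802

0 0 source 1.3333
1 2 load 1.7778
2 4 source 1.6296
3 6 load 1.5802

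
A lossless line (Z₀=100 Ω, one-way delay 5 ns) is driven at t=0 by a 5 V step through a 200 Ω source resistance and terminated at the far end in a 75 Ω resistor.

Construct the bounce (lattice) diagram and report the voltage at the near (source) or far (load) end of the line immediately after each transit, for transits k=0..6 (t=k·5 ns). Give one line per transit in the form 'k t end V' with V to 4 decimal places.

Γ_L=-0.142857, Γ_S=0.333333; launch V₁=5·100/300=1.666667
k=0 src: V=1.6667
k=1 load: inc=1.666667, refl=1.666667·-0.142857=-0.2381; V=0.000000+1.666667+-0.238095=1.4286
k=2 src: inc=-0.238095, refl=-0.238095·0.333333=-0.0794; V=1.666667+-0.238095+-0.079365=1.3492
k=3 load: inc=-0.079365, refl=-0.079365·-0.142857=0.0113; V=1.428571+-0.079365+0.011338=1.3605
k=4 src: inc=0.011338, refl=0.011338·0.333333=0.0038; V=1.349206+0.011338+0.003779=1.3643
k=5 load: inc=0.003779, refl=0.003779·-0.142857=-0.0005; V=1.360544+0.003779+-0.000540=1.3638
k=6 src: inc=-0.000540, refl=-0.000540·0.333333=-0.0002; V=1.364324+-0.000540+-0.000180=1.3636

0 0 source 1.6667
1 5 load 1.4286
2 10 source 1.3492
3 15 load 1.3605
4 20 source 1.3643
5 25 load 1.3638
6 30 source 1.3636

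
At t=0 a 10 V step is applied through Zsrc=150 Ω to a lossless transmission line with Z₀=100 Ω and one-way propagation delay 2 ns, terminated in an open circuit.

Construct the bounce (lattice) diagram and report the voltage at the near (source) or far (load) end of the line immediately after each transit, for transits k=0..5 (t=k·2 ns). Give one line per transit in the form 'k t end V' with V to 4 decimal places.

0 0 source 4.0000
1 2 load 8.0000
2 4 source 8.8000
3 6 load 9.6000
4 8 source 9.7600
5 10 load 9.9200

Γ_L=1.000000, Γ_S=0.200000; launch V₁=10·100/250=4.000000
k=0 src: V=4.0000
k=1 load: inc=4.000000, refl=4.000000·1.000000=4.0000; V=0.000000+4.000000+4.000000=8.0000
k=2 src: inc=4.000000, refl=4.000000·0.200000=0.8000; V=4.000000+4.000000+0.800000=8.8000
k=3 load: inc=0.800000, refl=0.800000·1.000000=0.8000; V=8.000000+0.800000+0.800000=9.6000
k=4 src: inc=0.800000, refl=0.800000·0.200000=0.1600; V=8.800000+0.800000+0.160000=9.7600
k=5 load: inc=0.160000, refl=0.160000·1.000000=0.1600; V=9.600000+0.160000+0.160000=9.9200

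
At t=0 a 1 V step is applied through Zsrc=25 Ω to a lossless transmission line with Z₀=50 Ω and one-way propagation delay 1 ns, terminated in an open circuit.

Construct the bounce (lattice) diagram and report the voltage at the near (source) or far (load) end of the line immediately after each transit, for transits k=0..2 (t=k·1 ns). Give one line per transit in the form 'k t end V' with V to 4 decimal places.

0 0 source 0.6667
1 1 load 1.3333
2 2 source 1.1111

Γ_L=1.000000, Γ_S=-0.333333; launch V₁=1·50/75=0.666667
k=0 src: V=0.6667
k=1 load: inc=0.666667, refl=0.666667·1.000000=0.6667; V=0.000000+0.666667+0.666667=1.3333
k=2 src: inc=0.666667, refl=0.666667·-0.333333=-0.2222; V=0.666667+0.666667+-0.222222=1.1111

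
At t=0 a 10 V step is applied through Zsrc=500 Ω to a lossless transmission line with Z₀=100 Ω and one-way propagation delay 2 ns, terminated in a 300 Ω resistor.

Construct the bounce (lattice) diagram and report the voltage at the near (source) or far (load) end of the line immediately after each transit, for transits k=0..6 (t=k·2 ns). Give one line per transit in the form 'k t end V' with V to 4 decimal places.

0 0 source 1.6667
1 2 load 2.5000
2 4 source 3.0556
3 6 load 3.3333
4 8 source 3.5185
5 10 load 3.6111
6 12 source 3.6728

Γ_L=0.500000, Γ_S=0.666667; launch V₁=10·100/600=1.666667
k=0 src: V=1.6667
k=1 load: inc=1.666667, refl=1.666667·0.500000=0.8333; V=0.000000+1.666667+0.833333=2.5000
k=2 src: inc=0.833333, refl=0.833333·0.666667=0.5556; V=1.666667+0.833333+0.555556=3.0556
k=3 load: inc=0.555556, refl=0.555556·0.500000=0.2778; V=2.500000+0.555556+0.277778=3.3333
k=4 src: inc=0.277778, refl=0.277778·0.666667=0.1852; V=3.055556+0.277778+0.185185=3.5185
k=5 load: inc=0.185185, refl=0.185185·0.500000=0.0926; V=3.333333+0.185185+0.092593=3.6111
k=6 src: inc=0.092593, refl=0.092593·0.666667=0.0617; V=3.518519+0.092593+0.061728=3.6728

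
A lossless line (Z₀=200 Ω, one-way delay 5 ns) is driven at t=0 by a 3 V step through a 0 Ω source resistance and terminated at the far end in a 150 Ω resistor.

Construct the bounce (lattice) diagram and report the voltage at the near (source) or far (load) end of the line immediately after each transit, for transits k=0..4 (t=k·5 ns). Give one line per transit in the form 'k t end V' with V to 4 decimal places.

Γ_L=-0.142857, Γ_S=-1.000000; launch V₁=3·200/200=3.000000
k=0 src: V=3.0000
k=1 load: inc=3.000000, refl=3.000000·-0.142857=-0.4286; V=0.000000+3.000000+-0.428571=2.5714
k=2 src: inc=-0.428571, refl=-0.428571·-1.000000=0.4286; V=3.000000+-0.428571+0.428571=3.0000
k=3 load: inc=0.428571, refl=0.428571·-0.142857=-0.0612; V=2.571429+0.428571+-0.061224=2.9388
k=4 src: inc=-0.061224, refl=-0.061224·-1.000000=0.0612; V=3.000000+-0.061224+0.061224=3.0000

0 0 source 3.0000
1 5 load 2.5714
2 10 source 3.0000
3 15 load 2.9388
4 20 source 3.0000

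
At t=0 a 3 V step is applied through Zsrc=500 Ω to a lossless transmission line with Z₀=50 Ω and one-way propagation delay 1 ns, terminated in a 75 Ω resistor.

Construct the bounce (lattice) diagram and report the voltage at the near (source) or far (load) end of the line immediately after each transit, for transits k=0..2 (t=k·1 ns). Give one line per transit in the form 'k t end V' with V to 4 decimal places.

0 0 source 0.2727
1 1 load 0.3273
2 2 source 0.3719

Γ_L=0.200000, Γ_S=0.818182; launch V₁=3·50/550=0.272727
k=0 src: V=0.2727
k=1 load: inc=0.272727, refl=0.272727·0.200000=0.0545; V=0.000000+0.272727+0.054545=0.3273
k=2 src: inc=0.054545, refl=0.054545·0.818182=0.0446; V=0.272727+0.054545+0.044628=0.3719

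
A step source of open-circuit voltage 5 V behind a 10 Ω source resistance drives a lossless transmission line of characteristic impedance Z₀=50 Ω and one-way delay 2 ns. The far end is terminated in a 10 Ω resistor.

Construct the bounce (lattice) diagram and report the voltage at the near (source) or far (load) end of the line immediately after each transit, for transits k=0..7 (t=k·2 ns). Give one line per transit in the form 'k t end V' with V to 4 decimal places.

0 0 source 4.1667
1 2 load 1.3889
2 4 source 3.2407
3 6 load 2.0062
4 8 source 2.8292
5 10 load 2.2805
6 12 source 2.6463
7 14 load 2.4025

Γ_L=-0.666667, Γ_S=-0.666667; launch V₁=5·50/60=4.166667
k=0 src: V=4.1667
k=1 load: inc=4.166667, refl=4.166667·-0.666667=-2.7778; V=0.000000+4.166667+-2.777778=1.3889
k=2 src: inc=-2.777778, refl=-2.777778·-0.666667=1.8519; V=4.166667+-2.777778+1.851852=3.2407
k=3 load: inc=1.851852, refl=1.851852·-0.666667=-1.2346; V=1.388889+1.851852+-1.234568=2.0062
k=4 src: inc=-1.234568, refl=-1.234568·-0.666667=0.8230; V=3.240741+-1.234568+0.823045=2.8292
k=5 load: inc=0.823045, refl=0.823045·-0.666667=-0.5487; V=2.006173+0.823045+-0.548697=2.2805
k=6 src: inc=-0.548697, refl=-0.548697·-0.666667=0.3658; V=2.829218+-0.548697+0.365798=2.6463
k=7 load: inc=0.365798, refl=0.365798·-0.666667=-0.2439; V=2.280521+0.365798+-0.243865=2.4025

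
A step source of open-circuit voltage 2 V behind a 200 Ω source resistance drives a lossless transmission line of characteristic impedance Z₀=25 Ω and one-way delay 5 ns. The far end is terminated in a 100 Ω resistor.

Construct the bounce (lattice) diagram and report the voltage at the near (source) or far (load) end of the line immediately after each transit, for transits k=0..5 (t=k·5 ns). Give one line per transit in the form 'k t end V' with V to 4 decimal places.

Γ_L=0.600000, Γ_S=0.777778; launch V₁=2·25/225=0.222222
k=0 src: V=0.2222
k=1 load: inc=0.222222, refl=0.222222·0.600000=0.1333; V=0.000000+0.222222+0.133333=0.3556
k=2 src: inc=0.133333, refl=0.133333·0.777778=0.1037; V=0.222222+0.133333+0.103704=0.4593
k=3 load: inc=0.103704, refl=0.103704·0.600000=0.0622; V=0.355556+0.103704+0.062222=0.5215
k=4 src: inc=0.062222, refl=0.062222·0.777778=0.0484; V=0.459259+0.062222+0.048395=0.5699
k=5 load: inc=0.048395, refl=0.048395·0.600000=0.0290; V=0.521481+0.048395+0.029037=0.5989

0 0 source 0.2222
1 5 load 0.3556
2 10 source 0.4593
3 15 load 0.5215
4 20 source 0.5699
5 25 load 0.5989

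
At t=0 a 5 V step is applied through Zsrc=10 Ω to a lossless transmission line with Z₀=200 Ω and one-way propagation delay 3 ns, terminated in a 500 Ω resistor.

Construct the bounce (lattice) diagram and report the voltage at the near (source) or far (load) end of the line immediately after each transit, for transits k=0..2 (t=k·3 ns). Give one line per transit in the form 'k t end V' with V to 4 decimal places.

Γ_L=0.428571, Γ_S=-0.904762; launch V₁=5·200/210=4.761905
k=0 src: V=4.7619
k=1 load: inc=4.761905, refl=4.761905·0.428571=2.0408; V=0.000000+4.761905+2.040816=6.8027
k=2 src: inc=2.040816, refl=2.040816·-0.904762=-1.8465; V=4.761905+2.040816+-1.846453=4.9563

0 0 source 4.7619
1 3 load 6.8027
2 6 source 4.9563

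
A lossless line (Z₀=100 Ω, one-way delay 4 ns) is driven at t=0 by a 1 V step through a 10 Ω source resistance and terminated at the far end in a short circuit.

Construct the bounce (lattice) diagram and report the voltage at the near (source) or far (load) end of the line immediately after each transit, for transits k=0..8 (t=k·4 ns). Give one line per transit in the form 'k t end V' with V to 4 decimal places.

Γ_L=-1.000000, Γ_S=-0.818182; launch V₁=1·100/110=0.909091
k=0 src: V=0.9091
k=1 load: inc=0.909091, refl=0.909091·-1.000000=-0.9091; V=0.000000+0.909091+-0.909091=0.0000
k=2 src: inc=-0.909091, refl=-0.909091·-0.818182=0.7438; V=0.909091+-0.909091+0.743802=0.7438
k=3 load: inc=0.743802, refl=0.743802·-1.000000=-0.7438; V=0.000000+0.743802+-0.743802=0.0000
k=4 src: inc=-0.743802, refl=-0.743802·-0.818182=0.6086; V=0.743802+-0.743802+0.608565=0.6086
k=5 load: inc=0.608565, refl=0.608565·-1.000000=-0.6086; V=0.000000+0.608565+-0.608565=0.0000
k=6 src: inc=-0.608565, refl=-0.608565·-0.818182=0.4979; V=0.608565+-0.608565+0.497917=0.4979
k=7 load: inc=0.497917, refl=0.497917·-1.000000=-0.4979; V=0.000000+0.497917+-0.497917=0.0000
k=8 src: inc=-0.497917, refl=-0.497917·-0.818182=0.4074; V=0.497917+-0.497917+0.407386=0.4074

0 0 source 0.9091
1 4 load 0.0000
2 8 source 0.7438
3 12 load 0.0000
4 16 source 0.6086
5 20 load 0.0000
6 24 source 0.4979
7 28 load 0.0000
8 32 source 0.4074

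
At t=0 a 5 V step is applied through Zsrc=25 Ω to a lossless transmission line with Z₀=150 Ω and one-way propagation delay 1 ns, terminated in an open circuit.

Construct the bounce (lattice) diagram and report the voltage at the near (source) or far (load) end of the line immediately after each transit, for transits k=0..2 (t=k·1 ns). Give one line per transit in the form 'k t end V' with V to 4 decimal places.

Γ_L=1.000000, Γ_S=-0.714286; launch V₁=5·150/175=4.285714
k=0 src: V=4.2857
k=1 load: inc=4.285714, refl=4.285714·1.000000=4.2857; V=0.000000+4.285714+4.285714=8.5714
k=2 src: inc=4.285714, refl=4.285714·-0.714286=-3.0612; V=4.285714+4.285714+-3.061224=5.5102

0 0 source 4.2857
1 1 load 8.5714
2 2 source 5.5102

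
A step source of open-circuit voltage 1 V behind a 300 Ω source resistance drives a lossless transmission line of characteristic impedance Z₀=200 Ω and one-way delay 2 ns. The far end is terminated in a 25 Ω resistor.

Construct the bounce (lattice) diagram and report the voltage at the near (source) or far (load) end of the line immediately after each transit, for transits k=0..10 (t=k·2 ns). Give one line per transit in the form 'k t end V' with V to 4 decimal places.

Γ_L=-0.777778, Γ_S=0.200000; launch V₁=1·200/500=0.400000
k=0 src: V=0.4000
k=1 load: inc=0.400000, refl=0.400000·-0.777778=-0.3111; V=0.000000+0.400000+-0.311111=0.0889
k=2 src: inc=-0.311111, refl=-0.311111·0.200000=-0.0622; V=0.400000+-0.311111+-0.062222=0.0267
k=3 load: inc=-0.062222, refl=-0.062222·-0.777778=0.0484; V=0.088889+-0.062222+0.048395=0.0751
k=4 src: inc=0.048395, refl=0.048395·0.200000=0.0097; V=0.026667+0.048395+0.009679=0.0847
k=5 load: inc=0.009679, refl=0.009679·-0.777778=-0.0075; V=0.075062+0.009679+-0.007528=0.0772
k=6 src: inc=-0.007528, refl=-0.007528·0.200000=-0.0015; V=0.084741+-0.007528+-0.001506=0.0757
k=7 load: inc=-0.001506, refl=-0.001506·-0.777778=0.0012; V=0.077213+-0.001506+0.001171=0.0769
k=8 src: inc=0.001171, refl=0.001171·0.200000=0.0002; V=0.075707+0.001171+0.000234=0.0771
k=9 load: inc=0.000234, refl=0.000234·-0.777778=-0.0002; V=0.076878+0.000234+-0.000182=0.0769
k=10 src: inc=-0.000182, refl=-0.000182·0.200000=-0.0000; V=0.077112+-0.000182+-0.000036=0.0769

0 0 source 0.4000
1 2 load 0.0889
2 4 source 0.0267
3 6 load 0.0751
4 8 source 0.0847
5 10 load 0.0772
6 12 source 0.0757
7 14 load 0.0769
8 16 source 0.0771
9 18 load 0.0769
10 20 source 0.0769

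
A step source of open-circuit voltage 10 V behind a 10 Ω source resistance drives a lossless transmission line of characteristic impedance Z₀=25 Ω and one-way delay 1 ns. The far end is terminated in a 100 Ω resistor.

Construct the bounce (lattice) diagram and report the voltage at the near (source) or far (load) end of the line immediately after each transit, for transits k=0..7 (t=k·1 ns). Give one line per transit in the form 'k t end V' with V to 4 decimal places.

0 0 source 7.1429
1 1 load 11.4286
2 2 source 9.5918
3 3 load 8.4898
4 4 source 8.9621
5 5 load 9.2455
6 6 source 9.1240
7 7 load 9.0512

Γ_L=0.600000, Γ_S=-0.428571; launch V₁=10·25/35=7.142857
k=0 src: V=7.1429
k=1 load: inc=7.142857, refl=7.142857·0.600000=4.2857; V=0.000000+7.142857+4.285714=11.4286
k=2 src: inc=4.285714, refl=4.285714·-0.428571=-1.8367; V=7.142857+4.285714+-1.836735=9.5918
k=3 load: inc=-1.836735, refl=-1.836735·0.600000=-1.1020; V=11.428571+-1.836735+-1.102041=8.4898
k=4 src: inc=-1.102041, refl=-1.102041·-0.428571=0.4723; V=9.591837+-1.102041+0.472303=8.9621
k=5 load: inc=0.472303, refl=0.472303·0.600000=0.2834; V=8.489796+0.472303+0.283382=9.2455
k=6 src: inc=0.283382, refl=0.283382·-0.428571=-0.1214; V=8.962099+0.283382+-0.121449=9.1240
k=7 load: inc=-0.121449, refl=-0.121449·0.600000=-0.0729; V=9.245481+-0.121449+-0.072870=9.0512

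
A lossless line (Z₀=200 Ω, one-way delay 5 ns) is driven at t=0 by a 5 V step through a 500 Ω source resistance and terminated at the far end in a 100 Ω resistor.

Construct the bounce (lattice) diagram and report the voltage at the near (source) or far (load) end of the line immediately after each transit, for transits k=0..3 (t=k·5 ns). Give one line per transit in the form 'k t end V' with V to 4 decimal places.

0 0 source 1.4286
1 5 load 0.9524
2 10 source 0.7483
3 15 load 0.8163

Γ_L=-0.333333, Γ_S=0.428571; launch V₁=5·200/700=1.428571
k=0 src: V=1.4286
k=1 load: inc=1.428571, refl=1.428571·-0.333333=-0.4762; V=0.000000+1.428571+-0.476190=0.9524
k=2 src: inc=-0.476190, refl=-0.476190·0.428571=-0.2041; V=1.428571+-0.476190+-0.204082=0.7483
k=3 load: inc=-0.204082, refl=-0.204082·-0.333333=0.0680; V=0.952381+-0.204082+0.068027=0.8163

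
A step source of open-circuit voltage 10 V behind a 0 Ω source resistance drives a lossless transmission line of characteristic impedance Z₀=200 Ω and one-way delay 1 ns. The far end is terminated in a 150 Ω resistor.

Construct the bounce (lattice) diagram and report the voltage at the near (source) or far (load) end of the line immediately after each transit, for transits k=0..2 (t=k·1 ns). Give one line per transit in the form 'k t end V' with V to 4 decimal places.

Γ_L=-0.142857, Γ_S=-1.000000; launch V₁=10·200/200=10.000000
k=0 src: V=10.0000
k=1 load: inc=10.000000, refl=10.000000·-0.142857=-1.4286; V=0.000000+10.000000+-1.428571=8.5714
k=2 src: inc=-1.428571, refl=-1.428571·-1.000000=1.4286; V=10.000000+-1.428571+1.428571=10.0000

0 0 source 10.0000
1 1 load 8.5714
2 2 source 10.0000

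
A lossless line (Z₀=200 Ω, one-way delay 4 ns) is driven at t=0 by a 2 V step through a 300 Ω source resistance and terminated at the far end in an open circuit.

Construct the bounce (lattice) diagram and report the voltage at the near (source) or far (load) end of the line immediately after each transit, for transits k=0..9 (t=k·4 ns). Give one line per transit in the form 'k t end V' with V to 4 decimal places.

0 0 source 0.8000
1 4 load 1.6000
2 8 source 1.7600
3 12 load 1.9200
4 16 source 1.9520
5 20 load 1.9840
6 24 source 1.9904
7 28 load 1.9968
8 32 source 1.9981
9 36 load 1.9994

Γ_L=1.000000, Γ_S=0.200000; launch V₁=2·200/500=0.800000
k=0 src: V=0.8000
k=1 load: inc=0.800000, refl=0.800000·1.000000=0.8000; V=0.000000+0.800000+0.800000=1.6000
k=2 src: inc=0.800000, refl=0.800000·0.200000=0.1600; V=0.800000+0.800000+0.160000=1.7600
k=3 load: inc=0.160000, refl=0.160000·1.000000=0.1600; V=1.600000+0.160000+0.160000=1.9200
k=4 src: inc=0.160000, refl=0.160000·0.200000=0.0320; V=1.760000+0.160000+0.032000=1.9520
k=5 load: inc=0.032000, refl=0.032000·1.000000=0.0320; V=1.920000+0.032000+0.032000=1.9840
k=6 src: inc=0.032000, refl=0.032000·0.200000=0.0064; V=1.952000+0.032000+0.006400=1.9904
k=7 load: inc=0.006400, refl=0.006400·1.000000=0.0064; V=1.984000+0.006400+0.006400=1.9968
k=8 src: inc=0.006400, refl=0.006400·0.200000=0.0013; V=1.990400+0.006400+0.001280=1.9981
k=9 load: inc=0.001280, refl=0.001280·1.000000=0.0013; V=1.996800+0.001280+0.001280=1.9994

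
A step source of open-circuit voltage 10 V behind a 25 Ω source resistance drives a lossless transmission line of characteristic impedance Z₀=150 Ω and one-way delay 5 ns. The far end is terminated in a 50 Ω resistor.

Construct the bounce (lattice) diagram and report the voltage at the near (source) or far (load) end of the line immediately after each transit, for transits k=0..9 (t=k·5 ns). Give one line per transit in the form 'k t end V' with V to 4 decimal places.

Γ_L=-0.500000, Γ_S=-0.714286; launch V₁=10·150/175=8.571429
k=0 src: V=8.5714
k=1 load: inc=8.571429, refl=8.571429·-0.500000=-4.2857; V=0.000000+8.571429+-4.285714=4.2857
k=2 src: inc=-4.285714, refl=-4.285714·-0.714286=3.0612; V=8.571429+-4.285714+3.061224=7.3469
k=3 load: inc=3.061224, refl=3.061224·-0.500000=-1.5306; V=4.285714+3.061224+-1.530612=5.8163
k=4 src: inc=-1.530612, refl=-1.530612·-0.714286=1.0933; V=7.346939+-1.530612+1.093294=6.9096
k=5 load: inc=1.093294, refl=1.093294·-0.500000=-0.5466; V=5.816327+1.093294+-0.546647=6.3630
k=6 src: inc=-0.546647, refl=-0.546647·-0.714286=0.3905; V=6.909621+-0.546647+0.390462=6.7534
k=7 load: inc=0.390462, refl=0.390462·-0.500000=-0.1952; V=6.362974+0.390462+-0.195231=6.5582
k=8 src: inc=-0.195231, refl=-0.195231·-0.714286=0.1395; V=6.753436+-0.195231+0.139451=6.6977
k=9 load: inc=0.139451, refl=0.139451·-0.500000=-0.0697; V=6.558205+0.139451+-0.069725=6.6279

0 0 source 8.5714
1 5 load 4.2857
2 10 source 7.3469
3 15 load 5.8163
4 20 source 6.9096
5 25 load 6.3630
6 30 source 6.7534
7 35 load 6.5582
8 40 source 6.6977
9 45 load 6.6279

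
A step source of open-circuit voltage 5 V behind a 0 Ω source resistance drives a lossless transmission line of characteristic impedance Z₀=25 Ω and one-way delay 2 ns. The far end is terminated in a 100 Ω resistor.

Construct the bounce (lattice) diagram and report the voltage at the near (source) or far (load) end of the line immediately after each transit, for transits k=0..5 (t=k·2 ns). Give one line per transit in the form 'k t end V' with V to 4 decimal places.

Γ_L=0.600000, Γ_S=-1.000000; launch V₁=5·25/25=5.000000
k=0 src: V=5.0000
k=1 load: inc=5.000000, refl=5.000000·0.600000=3.0000; V=0.000000+5.000000+3.000000=8.0000
k=2 src: inc=3.000000, refl=3.000000·-1.000000=-3.0000; V=5.000000+3.000000+-3.000000=5.0000
k=3 load: inc=-3.000000, refl=-3.000000·0.600000=-1.8000; V=8.000000+-3.000000+-1.800000=3.2000
k=4 src: inc=-1.800000, refl=-1.800000·-1.000000=1.8000; V=5.000000+-1.800000+1.800000=5.0000
k=5 load: inc=1.800000, refl=1.800000·0.600000=1.0800; V=3.200000+1.800000+1.080000=6.0800

0 0 source 5.0000
1 2 load 8.0000
2 4 source 5.0000
3 6 load 3.2000
4 8 source 5.0000
5 10 load 6.0800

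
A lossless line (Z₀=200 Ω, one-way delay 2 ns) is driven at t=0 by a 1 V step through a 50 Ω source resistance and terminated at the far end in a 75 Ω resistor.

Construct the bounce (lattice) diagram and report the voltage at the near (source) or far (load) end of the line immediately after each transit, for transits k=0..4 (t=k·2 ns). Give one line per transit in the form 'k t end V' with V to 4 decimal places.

0 0 source 0.8000
1 2 load 0.4364
2 4 source 0.6545
3 6 load 0.5554
4 8 source 0.6149

Γ_L=-0.454545, Γ_S=-0.600000; launch V₁=1·200/250=0.800000
k=0 src: V=0.8000
k=1 load: inc=0.800000, refl=0.800000·-0.454545=-0.3636; V=0.000000+0.800000+-0.363636=0.4364
k=2 src: inc=-0.363636, refl=-0.363636·-0.600000=0.2182; V=0.800000+-0.363636+0.218182=0.6545
k=3 load: inc=0.218182, refl=0.218182·-0.454545=-0.0992; V=0.436364+0.218182+-0.099174=0.5554
k=4 src: inc=-0.099174, refl=-0.099174·-0.600000=0.0595; V=0.654545+-0.099174+0.059504=0.6149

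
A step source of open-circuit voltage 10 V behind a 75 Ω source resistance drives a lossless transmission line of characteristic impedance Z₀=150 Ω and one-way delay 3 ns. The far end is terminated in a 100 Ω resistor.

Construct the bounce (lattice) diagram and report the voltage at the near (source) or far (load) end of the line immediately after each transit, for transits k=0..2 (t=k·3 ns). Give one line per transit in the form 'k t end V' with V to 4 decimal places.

Γ_L=-0.200000, Γ_S=-0.333333; launch V₁=10·150/225=6.666667
k=0 src: V=6.6667
k=1 load: inc=6.666667, refl=6.666667·-0.200000=-1.3333; V=0.000000+6.666667+-1.333333=5.3333
k=2 src: inc=-1.333333, refl=-1.333333·-0.333333=0.4444; V=6.666667+-1.333333+0.444444=5.7778

0 0 source 6.6667
1 3 load 5.3333
2 6 source 5.7778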